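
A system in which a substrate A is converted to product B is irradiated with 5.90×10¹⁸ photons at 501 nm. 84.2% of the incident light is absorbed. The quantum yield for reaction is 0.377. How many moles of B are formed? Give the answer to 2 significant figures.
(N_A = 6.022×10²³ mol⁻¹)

3.1×10⁻⁶ mol

Moles of photons: 5.90×10¹⁸ / 6.022×10²³ = 9.797×10⁻⁶ mol.
Photons absorbed: 0.842 × 9.797×10⁻⁶ = 8.249×10⁻⁶ mol.
Product: Φ × n_abs = 0.377 × 8.249×10⁻⁶ = 3.110×10⁻⁶ mol.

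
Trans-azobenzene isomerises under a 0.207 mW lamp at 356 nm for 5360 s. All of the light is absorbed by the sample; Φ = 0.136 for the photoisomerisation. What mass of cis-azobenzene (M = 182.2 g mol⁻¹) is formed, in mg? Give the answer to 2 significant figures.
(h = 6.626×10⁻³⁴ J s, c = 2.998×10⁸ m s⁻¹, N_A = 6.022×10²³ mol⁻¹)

Photon energy at 356 nm: hc/λ = (6.626×10⁻³⁴)(2.998×10⁸)/(356×10⁻⁹) = 5.580×10⁻¹⁹ J.
Energy delivered: (0.207 mW)(5360 s) = 1.110 J.
Photons incident: 1.110 / 5.580×10⁻¹⁹ = 1.989×10¹⁸, i.e. 1.989×10¹⁸/6.022×10²³ = 3.303×10⁻⁶ mol.
Product: Φ × n_abs = 0.136 × 3.303×10⁻⁶ = 4.492×10⁻⁷ mol.
Mass: 4.492×10⁻⁷ × 182.2 = 8.184×10⁻⁵ g = 0.082 mg.

0.082 mg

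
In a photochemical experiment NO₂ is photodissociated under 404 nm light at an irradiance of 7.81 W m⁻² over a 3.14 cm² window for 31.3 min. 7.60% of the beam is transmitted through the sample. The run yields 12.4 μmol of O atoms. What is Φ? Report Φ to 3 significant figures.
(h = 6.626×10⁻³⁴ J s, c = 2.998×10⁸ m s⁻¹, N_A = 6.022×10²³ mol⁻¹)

Φ = 0.863

Product: 12.4 μmol = 1.24×10⁻⁵ mol.
Photon energy at 404 nm: hc/λ = (6.626×10⁻³⁴)(2.998×10⁸)/(404×10⁻⁹) = 4.917×10⁻¹⁹ J.
Energy delivered: (7.81 W m⁻²)(3.14×10⁻⁴ m²)(1878 s) = 4.605 J.
Photons incident: 4.605 / 4.917×10⁻¹⁹ = 9.365×10¹⁸, i.e. 9.365×10¹⁸/6.022×10²³ = 1.555×10⁻⁵ mol.
Fraction absorbed: 1 − 7.60/100 = 0.9240.
Photons absorbed: 0.9240 × 1.555×10⁻⁵ = 1.437×10⁻⁵ mol.
Φ = 1.24×10⁻⁵ mol / 1.437×10⁻⁵ mol photons = 0.863.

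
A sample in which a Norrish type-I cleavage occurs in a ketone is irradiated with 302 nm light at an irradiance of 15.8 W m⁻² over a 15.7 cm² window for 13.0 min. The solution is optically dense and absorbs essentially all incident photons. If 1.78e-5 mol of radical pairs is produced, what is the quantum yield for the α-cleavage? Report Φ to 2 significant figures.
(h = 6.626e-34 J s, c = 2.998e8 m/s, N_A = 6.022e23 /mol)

Photon energy at 302 nm: hc/λ = (6.626e-34)(2.998e8)/(302e-9) = 6.578e-19 J.
Energy delivered: (15.8 W m⁻²)(15.7e-4 m²)(780 s) = 19.35 J.
Photons incident: 19.35 / 6.578e-19 = 2.942e19, i.e. 2.942e19/6.022e23 = 4.885e-5 mol.
Φ = 1.78e-5 mol / 4.885e-5 mol photons = 0.36.

Φ = 0.36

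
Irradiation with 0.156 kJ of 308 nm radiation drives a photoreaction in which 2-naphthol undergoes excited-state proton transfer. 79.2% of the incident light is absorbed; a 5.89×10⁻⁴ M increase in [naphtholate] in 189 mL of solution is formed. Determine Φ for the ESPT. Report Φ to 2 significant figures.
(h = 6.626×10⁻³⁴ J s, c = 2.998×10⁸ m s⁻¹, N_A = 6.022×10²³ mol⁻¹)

Φ = 0.35

Product: (5.89×10⁻⁴ M)(0.189 L) = 1.113×10⁻⁴ mol.
Photon energy at 308 nm: hc/λ = (6.626×10⁻³⁴)(2.998×10⁸)/(308×10⁻⁹) = 6.450×10⁻¹⁹ J.
Incident energy: 0.156 kJ = 156 J.
Photons incident: 156 / 6.450×10⁻¹⁹ = 2.419×10²⁰, i.e. 2.419×10²⁰/6.022×10²³ = 4.017×10⁻⁴ mol.
Photons absorbed: 0.792 × 4.017×10⁻⁴ = 3.181×10⁻⁴ mol.
Φ = 1.113×10⁻⁴ mol / 3.181×10⁻⁴ mol photons = 0.35.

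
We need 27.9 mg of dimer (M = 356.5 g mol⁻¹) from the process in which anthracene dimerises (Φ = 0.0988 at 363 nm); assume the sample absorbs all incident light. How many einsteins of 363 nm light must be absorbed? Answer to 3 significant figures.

Product: 27.9 mg / 356.5 g mol⁻¹ = 7.826e-5 mol.
Photons that must be absorbed: 7.826e-5 / 0.0988 = 7.921e-4 mol.

7.92e-4 einstein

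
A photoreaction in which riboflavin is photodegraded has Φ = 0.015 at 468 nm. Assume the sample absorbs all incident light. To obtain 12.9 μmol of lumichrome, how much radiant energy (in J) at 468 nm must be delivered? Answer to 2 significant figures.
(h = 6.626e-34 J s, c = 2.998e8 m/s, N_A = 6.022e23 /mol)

Product: 12.9 μmol = 1.29e-5 mol.
Photons that must be absorbed: 1.29e-5 / 0.015 = 8.600e-4 mol.
Photon energy: hc/λ = 4.245e-19 J; per mole, 2.556e5 J mol⁻¹.
Energy required: 8.600e-4 × 2.556e5 = 220 J.

220 J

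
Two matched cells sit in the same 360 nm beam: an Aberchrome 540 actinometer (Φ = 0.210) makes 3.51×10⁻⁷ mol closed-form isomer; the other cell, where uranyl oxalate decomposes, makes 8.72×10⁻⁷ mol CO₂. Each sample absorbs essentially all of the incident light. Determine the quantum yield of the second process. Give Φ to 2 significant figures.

Photons absorbed by the actinometer: 3.51×10⁻⁷ / 0.210 = 1.671×10⁻⁶ mol.
Φ(unknown) = 8.72×10⁻⁷ / 1.671×10⁻⁶ = 0.52.

Φ = 0.52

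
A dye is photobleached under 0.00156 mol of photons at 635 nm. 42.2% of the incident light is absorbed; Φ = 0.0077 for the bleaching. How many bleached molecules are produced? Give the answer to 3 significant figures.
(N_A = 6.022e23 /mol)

3.05e18 bleached molecules

Photons absorbed: 0.422 × 0.00156 = 6.583e-4 mol.
Product: Φ × n_abs = 0.0077 × 6.583e-4 = 5.069e-6 mol.
As a count: 5.069e-6 × 6.022e23 = 3.05e18.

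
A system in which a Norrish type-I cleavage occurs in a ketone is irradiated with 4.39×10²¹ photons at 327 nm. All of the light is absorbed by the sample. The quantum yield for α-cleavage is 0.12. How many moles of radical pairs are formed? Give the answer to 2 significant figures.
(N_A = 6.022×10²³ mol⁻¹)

8.7×10⁻⁴ mol

Moles of photons: 4.39×10²¹ / 6.022×10²³ = 0.007290 mol.
Product: Φ × n_abs = 0.12 × 0.007290 = 8.748×10⁻⁴ mol.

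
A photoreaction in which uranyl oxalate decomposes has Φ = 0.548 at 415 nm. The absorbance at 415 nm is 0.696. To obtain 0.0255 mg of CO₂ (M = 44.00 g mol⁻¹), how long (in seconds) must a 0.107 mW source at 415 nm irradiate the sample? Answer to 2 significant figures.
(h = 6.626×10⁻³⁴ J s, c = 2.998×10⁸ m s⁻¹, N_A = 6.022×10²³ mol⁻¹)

t ≈ 3600 s

Product: 0.0255 mg / 44.00 g mol⁻¹ = 5.795×10⁻⁷ mol.
Photons that must be absorbed: 5.795×10⁻⁷ / 0.548 = 1.057×10⁻⁶ mol.
Fraction absorbed: 1 − 10^(−0.696) = 0.7986.
Incident photons needed: 1.057×10⁻⁶ / 0.7986 = 1.324×10⁻⁶ mol.
Photon energy: hc/λ = 4.787×10⁻¹⁹ J; per mole, 2.883×10⁵ J mol⁻¹.
Energy required: 1.324×10⁻⁶ × 2.883×10⁵ = 0.3817 J.
Time: 0.3817 J / 0.000107 W = 3600 s.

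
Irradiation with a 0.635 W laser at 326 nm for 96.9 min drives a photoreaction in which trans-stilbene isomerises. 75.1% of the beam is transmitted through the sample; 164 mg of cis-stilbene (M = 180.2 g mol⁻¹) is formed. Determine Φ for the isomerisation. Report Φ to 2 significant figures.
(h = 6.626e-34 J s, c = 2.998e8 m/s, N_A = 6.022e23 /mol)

Φ = 0.36

Product: 164 mg / 180.2 g mol⁻¹ = 9.101e-4 mol.
Photon energy at 326 nm: hc/λ = (6.626e-34)(2.998e8)/(326e-9) = 6.093e-19 J.
Energy delivered: (0.635 W)(5814 s) = 3692 J.
Photons incident: 3692 / 6.093e-19 = 6.059e21, i.e. 6.059e21/6.022e23 = 0.01006 mol.
Fraction absorbed: 1 − 75.1/100 = 0.2490.
Photons absorbed: 0.2490 × 0.01006 = 0.002505 mol.
Φ = 9.101e-4 mol / 0.002505 mol photons = 0.36.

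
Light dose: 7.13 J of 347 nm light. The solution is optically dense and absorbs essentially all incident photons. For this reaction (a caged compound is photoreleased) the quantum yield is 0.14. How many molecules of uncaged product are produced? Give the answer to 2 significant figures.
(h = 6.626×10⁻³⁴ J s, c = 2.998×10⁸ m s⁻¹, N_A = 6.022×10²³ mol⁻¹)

Photon energy at 347 nm: hc/λ = (6.626×10⁻³⁴)(2.998×10⁸)/(347×10⁻⁹) = 5.725×10⁻¹⁹ J.
Photons incident: 7.13 / 5.725×10⁻¹⁹ = 1.245×10¹⁹, i.e. 1.245×10¹⁹/6.022×10²³ = 2.067×10⁻⁵ mol.
Product: Φ × n_abs = 0.14 × 2.067×10⁻⁵ = 2.894×10⁻⁶ mol.
As a count: 2.894×10⁻⁶ × 6.022×10²³ = 1.7×10¹⁸.

1.7×10¹⁸ molecules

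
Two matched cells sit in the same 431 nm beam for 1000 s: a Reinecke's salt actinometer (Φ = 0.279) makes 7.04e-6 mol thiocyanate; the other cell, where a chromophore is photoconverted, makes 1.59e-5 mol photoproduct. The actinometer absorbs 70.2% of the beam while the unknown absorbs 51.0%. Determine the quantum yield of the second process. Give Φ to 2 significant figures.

Φ = 0.87

Photons absorbed by the actinometer: 7.04e-6 / 0.279 = 2.523e-5 mol.
Incident flux: 2.523e-5 / 0.702 = 3.594e-5 einstein.
Absorbed by unknown: 0.510 × 3.594e-5 = 1.833e-5 mol.
Φ(unknown) = 1.59e-5 / 1.833e-5 = 0.87.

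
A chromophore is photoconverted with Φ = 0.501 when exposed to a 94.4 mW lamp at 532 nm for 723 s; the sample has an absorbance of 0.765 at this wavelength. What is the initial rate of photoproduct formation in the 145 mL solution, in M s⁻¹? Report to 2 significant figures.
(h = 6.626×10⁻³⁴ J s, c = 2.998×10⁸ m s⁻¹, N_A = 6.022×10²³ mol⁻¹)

Photon energy at 532 nm: hc/λ = (6.626×10⁻³⁴)(2.998×10⁸)/(532×10⁻⁹) = 3.734×10⁻¹⁹ J.
Energy delivered: (94.4 mW)(723 s) = 68.25 J.
Photons incident: 68.25 / 3.734×10⁻¹⁹ = 1.828×10²⁰, i.e. 1.828×10²⁰/6.022×10²³ = 3.036×10⁻⁴ mol.
Fraction absorbed: 1 − 10^(−0.765) = 0.8282.
Photons absorbed: 0.8282 × 3.036×10⁻⁴ = 2.514×10⁻⁴ mol.
Product formed: 0.501 × 2.514×10⁻⁴ = 1.260×10⁻⁴ mol.
Rate: 1.260×10⁻⁴ mol / (723 s × 0.145 L) = 1.2×10⁻⁶ M s⁻¹.

1.2×10⁻⁶ M s⁻¹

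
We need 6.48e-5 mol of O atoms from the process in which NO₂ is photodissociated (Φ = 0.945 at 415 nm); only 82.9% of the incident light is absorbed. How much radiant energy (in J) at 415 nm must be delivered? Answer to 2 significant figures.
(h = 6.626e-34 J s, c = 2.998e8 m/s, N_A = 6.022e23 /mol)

24 J

Photons that must be absorbed: 6.48e-5 / 0.945 = 6.857e-5 mol.
Incident photons needed: 6.857e-5 / 0.829 = 8.271e-5 mol.
Photon energy: hc/λ = 4.787e-19 J; per mole, 2.883e5 J mol⁻¹.
Energy required: 8.271e-5 × 2.883e5 = 24 J.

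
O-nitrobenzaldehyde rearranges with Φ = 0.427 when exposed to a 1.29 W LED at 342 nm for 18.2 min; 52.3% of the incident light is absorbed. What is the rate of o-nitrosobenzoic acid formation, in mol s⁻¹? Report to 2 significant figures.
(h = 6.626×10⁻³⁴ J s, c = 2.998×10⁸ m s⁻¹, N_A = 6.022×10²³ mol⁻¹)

Photon energy at 342 nm: hc/λ = (6.626×10⁻³⁴)(2.998×10⁸)/(342×10⁻⁹) = 5.808×10⁻¹⁹ J.
Energy delivered: (1.29 W)(1092 s) = 1409 J.
Photons incident: 1409 / 5.808×10⁻¹⁹ = 2.426×10²¹, i.e. 2.426×10²¹/6.022×10²³ = 0.004029 mol.
Photons absorbed: 0.523 × 0.004029 = 0.002107 mol.
Product formed: 0.427 × 0.002107 = 8.997×10⁻⁴ mol.
Rate: 8.997×10⁻⁴ / 1092 s = 8.2×10⁻⁷ mol s⁻¹.

8.2×10⁻⁷ mol s⁻¹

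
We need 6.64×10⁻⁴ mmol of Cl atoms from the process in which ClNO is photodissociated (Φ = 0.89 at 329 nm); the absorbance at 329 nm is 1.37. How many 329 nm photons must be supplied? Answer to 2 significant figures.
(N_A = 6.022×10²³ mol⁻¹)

Product: 6.64×10⁻⁴ mmol = 6.64×10⁻⁷ mol.
Photons that must be absorbed: 6.64×10⁻⁷ / 0.89 = 7.461×10⁻⁷ mol.
Fraction absorbed: 1 − 10^(−1.37) = 0.9573.
Incident photons needed: 7.461×10⁻⁷ / 0.9573 = 7.794×10⁻⁷ mol.
Photon count: 7.794×10⁻⁷ × 6.022×10²³ = 4.7×10¹⁷.

4.7×10¹⁷ photons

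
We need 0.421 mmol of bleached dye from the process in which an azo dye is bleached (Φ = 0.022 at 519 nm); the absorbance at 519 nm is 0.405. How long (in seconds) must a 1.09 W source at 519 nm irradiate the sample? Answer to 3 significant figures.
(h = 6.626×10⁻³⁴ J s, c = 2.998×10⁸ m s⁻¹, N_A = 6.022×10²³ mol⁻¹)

Product: 0.421 mmol = 4.21×10⁻⁴ mol.
Photons that must be absorbed: 4.21×10⁻⁴ / 0.022 = 0.01914 mol.
Fraction absorbed: 1 − 10^(−0.405) = 0.6064.
Incident photons needed: 0.01914 / 0.6064 = 0.03156 mol.
Photon energy: hc/λ = 3.828×10⁻¹⁹ J; per mole, 2.305×10⁵ J mol⁻¹.
Energy required: 0.03156 × 2.305×10⁵ = 7275 J.
Time: 7275 J / 1.09 W = 6670 s.

t ≈ 6670 s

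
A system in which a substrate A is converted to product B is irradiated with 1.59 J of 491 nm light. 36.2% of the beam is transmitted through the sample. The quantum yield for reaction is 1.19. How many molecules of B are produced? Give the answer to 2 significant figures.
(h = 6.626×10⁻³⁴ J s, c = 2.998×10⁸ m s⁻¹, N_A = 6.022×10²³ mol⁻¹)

3.0×10¹⁸ molecules

Photon energy at 491 nm: hc/λ = (6.626×10⁻³⁴)(2.998×10⁸)/(491×10⁻⁹) = 4.046×10⁻¹⁹ J.
Photons incident: 1.59 / 4.046×10⁻¹⁹ = 3.930×10¹⁸, i.e. 3.930×10¹⁸/6.022×10²³ = 6.526×10⁻⁶ mol.
Fraction absorbed: 1 − 36.2/100 = 0.6380.
Photons absorbed: 0.6380 × 6.526×10⁻⁶ = 4.164×10⁻⁶ mol.
Product: Φ × n_abs = 1.19 × 4.164×10⁻⁶ = 4.955×10⁻⁶ mol.
As a count: 4.955×10⁻⁶ × 6.022×10²³ = 3.0×10¹⁸.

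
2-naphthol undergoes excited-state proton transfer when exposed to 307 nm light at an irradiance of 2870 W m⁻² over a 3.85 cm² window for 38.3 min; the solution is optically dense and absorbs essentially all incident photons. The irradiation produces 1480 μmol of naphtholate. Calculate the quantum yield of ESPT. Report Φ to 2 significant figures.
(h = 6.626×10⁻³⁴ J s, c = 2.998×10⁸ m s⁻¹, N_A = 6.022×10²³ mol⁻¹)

Φ = 0.23

Product: 1480 μmol = 0.00148 mol.
Photon energy at 307 nm: hc/λ = (6.626×10⁻³⁴)(2.998×10⁸)/(307×10⁻⁹) = 6.471×10⁻¹⁹ J.
Energy delivered: (2870 W m⁻²)(3.85×10⁻⁴ m²)(2298 s) = 2539 J.
Photons incident: 2539 / 6.471×10⁻¹⁹ = 3.924×10²¹, i.e. 3.924×10²¹/6.022×10²³ = 0.006516 mol.
Φ = 0.00148 mol / 0.006516 mol photons = 0.23.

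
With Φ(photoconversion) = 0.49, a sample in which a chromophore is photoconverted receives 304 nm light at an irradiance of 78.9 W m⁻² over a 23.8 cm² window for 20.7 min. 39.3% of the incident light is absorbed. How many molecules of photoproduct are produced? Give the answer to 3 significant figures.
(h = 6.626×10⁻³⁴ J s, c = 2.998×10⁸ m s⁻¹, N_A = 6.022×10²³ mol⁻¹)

6.87×10¹⁹ molecules

Photon energy at 304 nm: hc/λ = (6.626×10⁻³⁴)(2.998×10⁸)/(304×10⁻⁹) = 6.534×10⁻¹⁹ J.
Energy delivered: (78.9 W m⁻²)(23.8×10⁻⁴ m²)(1242 s) = 233.2 J.
Photons incident: 233.2 / 6.534×10⁻¹⁹ = 3.569×10²⁰, i.e. 3.569×10²⁰/6.022×10²³ = 5.927×10⁻⁴ mol.
Photons absorbed: 0.393 × 5.927×10⁻⁴ = 2.329×10⁻⁴ mol.
Product: Φ × n_abs = 0.49 × 2.329×10⁻⁴ = 1.141×10⁻⁴ mol.
As a count: 1.141×10⁻⁴ × 6.022×10²³ = 6.87×10¹⁹.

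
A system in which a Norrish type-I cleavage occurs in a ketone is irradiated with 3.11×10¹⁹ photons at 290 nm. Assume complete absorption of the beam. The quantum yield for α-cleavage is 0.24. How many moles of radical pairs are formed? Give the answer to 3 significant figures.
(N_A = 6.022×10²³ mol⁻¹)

Moles of photons: 3.11×10¹⁹ / 6.022×10²³ = 5.164×10⁻⁵ mol.
Product: Φ × n_abs = 0.24 × 5.164×10⁻⁵ = 1.239×10⁻⁵ mol.

1.24×10⁻⁵ mol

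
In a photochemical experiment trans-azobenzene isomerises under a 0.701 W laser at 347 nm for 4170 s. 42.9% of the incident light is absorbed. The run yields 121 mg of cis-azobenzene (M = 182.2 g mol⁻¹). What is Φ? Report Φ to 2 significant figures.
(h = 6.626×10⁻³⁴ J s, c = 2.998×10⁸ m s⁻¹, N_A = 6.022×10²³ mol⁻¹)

Φ = 0.18

Product: 121 mg / 182.2 g mol⁻¹ = 6.641×10⁻⁴ mol.
Photon energy at 347 nm: hc/λ = (6.626×10⁻³⁴)(2.998×10⁸)/(347×10⁻⁹) = 5.725×10⁻¹⁹ J.
Energy delivered: (0.701 W)(4170 s) = 2923 J.
Photons incident: 2923 / 5.725×10⁻¹⁹ = 5.106×10²¹, i.e. 5.106×10²¹/6.022×10²³ = 0.008479 mol.
Photons absorbed: 0.429 × 0.008479 = 0.003637 mol.
Φ = 6.641×10⁻⁴ mol / 0.003637 mol photons = 0.18.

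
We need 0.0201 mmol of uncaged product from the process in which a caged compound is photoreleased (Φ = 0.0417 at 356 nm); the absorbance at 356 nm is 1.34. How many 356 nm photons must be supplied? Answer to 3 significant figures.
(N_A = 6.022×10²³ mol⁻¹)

Product: 0.0201 mmol = 2.01×10⁻⁵ mol.
Photons that must be absorbed: 2.01×10⁻⁵ / 0.0417 = 4.820×10⁻⁴ mol.
Fraction absorbed: 1 − 10^(−1.34) = 0.9543.
Incident photons needed: 4.820×10⁻⁴ / 0.9543 = 5.051×10⁻⁴ mol.
Photon count: 5.051×10⁻⁴ × 6.022×10²³ = 3.04×10²⁰.

3.04×10²⁰ photons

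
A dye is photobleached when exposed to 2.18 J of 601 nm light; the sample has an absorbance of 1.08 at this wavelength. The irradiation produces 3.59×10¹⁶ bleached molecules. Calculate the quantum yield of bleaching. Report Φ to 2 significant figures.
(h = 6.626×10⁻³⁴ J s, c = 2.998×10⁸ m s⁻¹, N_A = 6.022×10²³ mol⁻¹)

Product: 3.59×10¹⁶ / 6.022×10²³ = 5.961×10⁻⁸ mol.
Photon energy at 601 nm: hc/λ = (6.626×10⁻³⁴)(2.998×10⁸)/(601×10⁻⁹) = 3.305×10⁻¹⁹ J.
Photons incident: 2.18 / 3.305×10⁻¹⁹ = 6.596×10¹⁸, i.e. 6.596×10¹⁸/6.022×10²³ = 1.095×10⁻⁵ mol.
Fraction absorbed: 1 − 10^(−1.08) = 0.9168.
Photons absorbed: 0.9168 × 1.095×10⁻⁵ = 1.004×10⁻⁵ mol.
Φ = 5.961×10⁻⁸ mol / 1.004×10⁻⁵ mol photons = 0.0059.

Φ = 0.0059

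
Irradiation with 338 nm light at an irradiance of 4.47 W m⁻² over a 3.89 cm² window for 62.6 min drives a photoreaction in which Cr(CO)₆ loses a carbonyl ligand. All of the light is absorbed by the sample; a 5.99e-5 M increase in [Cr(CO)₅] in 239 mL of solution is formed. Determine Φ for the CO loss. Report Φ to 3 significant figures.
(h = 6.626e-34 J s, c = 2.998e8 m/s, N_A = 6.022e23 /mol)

Φ = 0.776

Product: (5.99e-5 M)(0.239 L) = 1.432e-5 mol.
Photon energy at 338 nm: hc/λ = (6.626e-34)(2.998e8)/(338e-9) = 5.877e-19 J.
Energy delivered: (4.47 W m⁻²)(3.89e-4 m²)(3756 s) = 6.531 J.
Photons incident: 6.531 / 5.877e-19 = 1.111e19, i.e. 1.111e19/6.022e23 = 1.845e-5 mol.
Φ = 1.432e-5 mol / 1.845e-5 mol photons = 0.776.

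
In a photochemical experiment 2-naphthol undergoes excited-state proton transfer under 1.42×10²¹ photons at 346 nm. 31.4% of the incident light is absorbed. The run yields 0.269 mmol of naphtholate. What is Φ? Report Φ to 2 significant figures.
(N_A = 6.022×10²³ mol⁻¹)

Φ = 0.36

Product: 0.269 mmol = 2.69×10⁻⁴ mol.
Moles of photons: 1.42×10²¹ / 6.022×10²³ = 0.002358 mol.
Photons absorbed: 0.314 × 0.002358 = 7.404×10⁻⁴ mol.
Φ = 2.69×10⁻⁴ mol / 7.404×10⁻⁴ mol photons = 0.36.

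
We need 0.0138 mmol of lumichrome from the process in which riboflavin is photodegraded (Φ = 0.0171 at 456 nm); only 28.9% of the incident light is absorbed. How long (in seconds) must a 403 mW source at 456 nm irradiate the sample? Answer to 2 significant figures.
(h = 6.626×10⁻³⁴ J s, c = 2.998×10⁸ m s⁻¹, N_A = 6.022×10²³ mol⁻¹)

t ≈ 1800 s

Product: 0.0138 mmol = 1.38×10⁻⁵ mol.
Photons that must be absorbed: 1.38×10⁻⁵ / 0.0171 = 8.070×10⁻⁴ mol.
Incident photons needed: 8.070×10⁻⁴ / 0.289 = 0.002792 mol.
Photon energy: hc/λ = 4.356×10⁻¹⁹ J; per mole, 2.623×10⁵ J mol⁻¹.
Energy required: 0.002792 × 2.623×10⁵ = 732.3 J.
Time: 732.3 J / 0.403 W = 1800 s.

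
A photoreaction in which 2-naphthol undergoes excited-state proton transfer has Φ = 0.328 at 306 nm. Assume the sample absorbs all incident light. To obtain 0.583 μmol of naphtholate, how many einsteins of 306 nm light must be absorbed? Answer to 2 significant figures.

Product: 0.583 μmol = 5.83e-7 mol.
Photons that must be absorbed: 5.83e-7 / 0.328 = 1.777e-6 mol.

1.8e-6 einstein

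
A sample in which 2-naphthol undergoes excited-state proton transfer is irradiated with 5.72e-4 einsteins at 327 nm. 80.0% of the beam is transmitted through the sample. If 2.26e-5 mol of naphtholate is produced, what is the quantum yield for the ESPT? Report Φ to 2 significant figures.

Φ = 0.20

Fraction absorbed: 1 − 80.0/100 = 0.2000.
Photons absorbed: 0.2000 × 5.72e-4 = 1.144e-4 mol.
Φ = 2.26e-5 mol / 1.144e-4 mol photons = 0.20.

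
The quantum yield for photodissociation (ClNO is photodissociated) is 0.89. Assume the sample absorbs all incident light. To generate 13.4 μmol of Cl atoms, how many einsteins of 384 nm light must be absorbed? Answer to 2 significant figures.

Product: 13.4 μmol = 1.34e-5 mol.
Photons that must be absorbed: 1.34e-5 / 0.89 = 1.506e-5 mol.

1.5e-5 einstein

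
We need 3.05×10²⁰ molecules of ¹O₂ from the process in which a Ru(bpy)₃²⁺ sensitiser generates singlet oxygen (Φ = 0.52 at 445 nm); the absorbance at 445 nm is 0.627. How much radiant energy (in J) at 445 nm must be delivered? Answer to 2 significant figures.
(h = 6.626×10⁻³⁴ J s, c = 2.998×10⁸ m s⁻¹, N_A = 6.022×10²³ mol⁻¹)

340 J

Product: 3.05×10²⁰ / 6.022×10²³ = 5.065×10⁻⁴ mol.
Photons that must be absorbed: 5.065×10⁻⁴ / 0.52 = 9.740×10⁻⁴ mol.
Fraction absorbed: 1 − 10^(−0.627) = 0.7640.
Incident photons needed: 9.740×10⁻⁴ / 0.7640 = 0.001275 mol.
Photon energy: hc/λ = 4.464×10⁻¹⁹ J; per mole, 2.688×10⁵ J mol⁻¹.
Energy required: 0.001275 × 2.688×10⁵ = 340 J.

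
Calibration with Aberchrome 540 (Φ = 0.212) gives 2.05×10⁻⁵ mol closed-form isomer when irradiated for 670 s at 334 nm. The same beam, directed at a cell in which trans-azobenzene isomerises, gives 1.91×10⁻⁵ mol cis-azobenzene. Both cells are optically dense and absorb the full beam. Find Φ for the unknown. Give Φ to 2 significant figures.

Photons absorbed by the actinometer: 2.05×10⁻⁵ / 0.212 = 9.670×10⁻⁵ mol.
Φ(unknown) = 1.91×10⁻⁵ / 9.670×10⁻⁵ = 0.20.

Φ = 0.20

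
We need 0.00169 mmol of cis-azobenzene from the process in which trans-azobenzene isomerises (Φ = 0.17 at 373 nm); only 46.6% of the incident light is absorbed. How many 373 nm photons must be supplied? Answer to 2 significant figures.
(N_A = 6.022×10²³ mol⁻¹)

1.3×10¹⁹ photons

Product: 0.00169 mmol = 1.69×10⁻⁶ mol.
Photons that must be absorbed: 1.69×10⁻⁶ / 0.17 = 9.941×10⁻⁶ mol.
Incident photons needed: 9.941×10⁻⁶ / 0.466 = 2.133×10⁻⁵ mol.
Photon count: 2.133×10⁻⁵ × 6.022×10²³ = 1.3×10¹⁹.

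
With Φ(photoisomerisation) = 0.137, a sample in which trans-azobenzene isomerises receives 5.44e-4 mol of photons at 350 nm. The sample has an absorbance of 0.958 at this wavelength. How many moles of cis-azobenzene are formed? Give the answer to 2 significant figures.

Fraction absorbed: 1 − 10^(−0.958) = 0.8898.
Photons absorbed: 0.8898 × 5.44e-4 = 4.841e-4 mol.
Product: Φ × n_abs = 0.137 × 4.841e-4 = 6.632e-5 mol.

6.6e-5 mol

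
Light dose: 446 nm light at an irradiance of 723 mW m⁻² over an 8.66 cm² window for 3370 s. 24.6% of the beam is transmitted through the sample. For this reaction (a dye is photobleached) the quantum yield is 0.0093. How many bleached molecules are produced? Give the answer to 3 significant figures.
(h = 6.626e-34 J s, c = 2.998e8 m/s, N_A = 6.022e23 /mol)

3.32e16 bleached molecules

Photon energy at 446 nm: hc/λ = (6.626e-34)(2.998e8)/(446e-9) = 4.454e-19 J.
Energy delivered: (723 mW m⁻²)(8.66e-4 m²)(3370 s) = 2.110 J.
Photons incident: 2.110 / 4.454e-19 = 4.737e18, i.e. 4.737e18/6.022e23 = 7.866e-6 mol.
Fraction absorbed: 1 − 24.6/100 = 0.7540.
Photons absorbed: 0.7540 × 7.866e-6 = 5.931e-6 mol.
Product: Φ × n_abs = 0.0093 × 5.931e-6 = 5.516e-8 mol.
As a count: 5.516e-8 × 6.022e23 = 3.32e16.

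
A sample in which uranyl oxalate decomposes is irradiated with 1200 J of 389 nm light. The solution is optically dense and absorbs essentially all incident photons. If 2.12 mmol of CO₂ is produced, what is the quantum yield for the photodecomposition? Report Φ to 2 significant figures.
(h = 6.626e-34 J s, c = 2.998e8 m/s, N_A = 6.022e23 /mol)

Φ = 0.54

Product: 2.12 mmol = 0.00212 mol.
Photon energy at 389 nm: hc/λ = (6.626e-34)(2.998e8)/(389e-9) = 5.107e-19 J.
Photons incident: 1200 / 5.107e-19 = 2.350e21, i.e. 2.350e21/6.022e23 = 0.003902 mol.
Φ = 0.00212 mol / 0.003902 mol photons = 0.54.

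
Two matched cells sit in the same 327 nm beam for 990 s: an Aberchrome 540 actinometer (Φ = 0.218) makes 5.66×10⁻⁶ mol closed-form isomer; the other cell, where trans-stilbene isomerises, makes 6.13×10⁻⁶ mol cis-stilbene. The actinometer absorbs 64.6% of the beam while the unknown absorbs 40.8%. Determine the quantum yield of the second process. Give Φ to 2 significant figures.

Φ = 0.37

Photons absorbed by the actinometer: 5.66×10⁻⁶ / 0.218 = 2.596×10⁻⁵ mol.
Incident flux: 2.596×10⁻⁵ / 0.646 = 4.019×10⁻⁵ einstein.
Absorbed by unknown: 0.408 × 4.019×10⁻⁵ = 1.640×10⁻⁵ mol.
Φ(unknown) = 6.13×10⁻⁶ / 1.640×10⁻⁵ = 0.37.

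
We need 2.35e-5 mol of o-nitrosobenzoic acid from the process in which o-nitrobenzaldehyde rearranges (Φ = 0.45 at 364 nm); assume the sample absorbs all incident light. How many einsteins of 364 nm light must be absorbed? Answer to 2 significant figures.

Photons that must be absorbed: 2.35e-5 / 0.45 = 5.222e-5 mol.

5.2e-5 einstein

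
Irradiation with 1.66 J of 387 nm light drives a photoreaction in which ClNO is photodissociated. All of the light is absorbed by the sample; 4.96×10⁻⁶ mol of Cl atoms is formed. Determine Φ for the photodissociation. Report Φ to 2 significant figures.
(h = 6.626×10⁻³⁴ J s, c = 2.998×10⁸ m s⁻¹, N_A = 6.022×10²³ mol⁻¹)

Photon energy at 387 nm: hc/λ = (6.626×10⁻³⁴)(2.998×10⁸)/(387×10⁻⁹) = 5.133×10⁻¹⁹ J.
Photons incident: 1.66 / 5.133×10⁻¹⁹ = 3.234×10¹⁸, i.e. 3.234×10¹⁸/6.022×10²³ = 5.370×10⁻⁶ mol.
Φ = 4.96×10⁻⁶ mol / 5.370×10⁻⁶ mol photons = 0.92.

Φ = 0.92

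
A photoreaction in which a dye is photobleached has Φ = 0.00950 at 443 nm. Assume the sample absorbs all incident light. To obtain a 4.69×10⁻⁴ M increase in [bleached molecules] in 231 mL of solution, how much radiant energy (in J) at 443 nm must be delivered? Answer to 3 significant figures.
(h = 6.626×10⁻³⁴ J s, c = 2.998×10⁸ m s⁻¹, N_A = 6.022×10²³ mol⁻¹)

Product: (4.69×10⁻⁴ M)(0.231 L) = 1.083×10⁻⁴ mol.
Photons that must be absorbed: 1.083×10⁻⁴ / 0.00950 = 0.01140 mol.
Photon energy: hc/λ = 4.484×10⁻¹⁹ J; per mole, 2.700×10⁵ J mol⁻¹.
Energy required: 0.01140 × 2.700×10⁵ = 3080 J.

3080 J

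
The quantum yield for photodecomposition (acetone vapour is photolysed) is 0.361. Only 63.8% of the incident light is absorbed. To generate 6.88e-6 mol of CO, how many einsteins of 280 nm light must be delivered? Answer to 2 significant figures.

3.0e-5 einstein

Photons that must be absorbed: 6.88e-6 / 0.361 = 1.906e-5 mol.
Incident photons needed: 1.906e-5 / 0.638 = 2.987e-5 mol.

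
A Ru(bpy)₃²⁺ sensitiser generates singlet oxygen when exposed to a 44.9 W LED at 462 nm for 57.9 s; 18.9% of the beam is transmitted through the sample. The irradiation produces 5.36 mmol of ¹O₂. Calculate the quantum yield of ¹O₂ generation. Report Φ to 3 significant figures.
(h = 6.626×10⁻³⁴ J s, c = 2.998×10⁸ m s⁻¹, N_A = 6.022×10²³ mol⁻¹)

Φ = 0.658

Product: 5.36 mmol = 0.00536 mol.
Photon energy at 462 nm: hc/λ = (6.626×10⁻³⁴)(2.998×10⁸)/(462×10⁻⁹) = 4.300×10⁻¹⁹ J.
Energy delivered: (44.9 W)(57.9 s) = 2600 J.
Photons incident: 2600 / 4.300×10⁻¹⁹ = 6.047×10²¹, i.e. 6.047×10²¹/6.022×10²³ = 0.01004 mol.
Fraction absorbed: 1 − 18.9/100 = 0.8110.
Photons absorbed: 0.8110 × 0.01004 = 0.008142 mol.
Φ = 0.00536 mol / 0.008142 mol photons = 0.658.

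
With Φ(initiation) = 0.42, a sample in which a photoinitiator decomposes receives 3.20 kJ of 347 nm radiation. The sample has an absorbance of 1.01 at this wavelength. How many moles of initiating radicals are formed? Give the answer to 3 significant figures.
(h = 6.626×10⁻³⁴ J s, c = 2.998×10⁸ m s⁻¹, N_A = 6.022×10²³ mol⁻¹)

Photon energy at 347 nm: hc/λ = (6.626×10⁻³⁴)(2.998×10⁸)/(347×10⁻⁹) = 5.725×10⁻¹⁹ J.
Incident energy: 3.20 kJ = 3200 J.
Photons incident: 3200 / 5.725×10⁻¹⁹ = 5.590×10²¹, i.e. 5.590×10²¹/6.022×10²³ = 0.009283 mol.
Fraction absorbed: 1 − 10^(−1.01) = 0.9023.
Photons absorbed: 0.9023 × 0.009283 = 0.008376 mol.
Product: Φ × n_abs = 0.42 × 0.008376 = 0.003518 mol.

0.00352 mol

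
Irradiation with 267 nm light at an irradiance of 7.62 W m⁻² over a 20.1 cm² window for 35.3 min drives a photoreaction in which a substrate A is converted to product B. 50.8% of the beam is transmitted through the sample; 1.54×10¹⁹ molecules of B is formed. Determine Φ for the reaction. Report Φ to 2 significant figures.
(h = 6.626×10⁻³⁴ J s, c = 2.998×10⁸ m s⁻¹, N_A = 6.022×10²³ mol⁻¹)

Product: 1.54×10¹⁹ / 6.022×10²³ = 2.557×10⁻⁵ mol.
Photon energy at 267 nm: hc/λ = (6.626×10⁻³⁴)(2.998×10⁸)/(267×10⁻⁹) = 7.440×10⁻¹⁹ J.
Energy delivered: (7.62 W m⁻²)(20.1×10⁻⁴ m²)(2118 s) = 32.44 J.
Photons incident: 32.44 / 7.440×10⁻¹⁹ = 4.360×10¹⁹, i.e. 4.360×10¹⁹/6.022×10²³ = 7.240×10⁻⁵ mol.
Fraction absorbed: 1 − 50.8/100 = 0.4920.
Photons absorbed: 0.4920 × 7.240×10⁻⁵ = 3.562×10⁻⁵ mol.
Φ = 2.557×10⁻⁵ mol / 3.562×10⁻⁵ mol photons = 0.72.

Φ = 0.72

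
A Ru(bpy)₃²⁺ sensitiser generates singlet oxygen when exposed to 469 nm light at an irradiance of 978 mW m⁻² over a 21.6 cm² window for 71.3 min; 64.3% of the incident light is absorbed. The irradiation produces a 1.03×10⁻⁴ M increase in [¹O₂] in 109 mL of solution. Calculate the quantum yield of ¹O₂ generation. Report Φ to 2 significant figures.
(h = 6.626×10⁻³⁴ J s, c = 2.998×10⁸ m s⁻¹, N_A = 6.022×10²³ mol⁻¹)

Φ = 0.49

Product: (1.03×10⁻⁴ M)(0.109 L) = 1.123×10⁻⁵ mol.
Photon energy at 469 nm: hc/λ = (6.626×10⁻³⁴)(2.998×10⁸)/(469×10⁻⁹) = 4.236×10⁻¹⁹ J.
Energy delivered: (978 mW m⁻²)(21.6×10⁻⁴ m²)(4278 s) = 9.037 J.
Photons incident: 9.037 / 4.236×10⁻¹⁹ = 2.133×10¹⁹, i.e. 2.133×10¹⁹/6.022×10²³ = 3.542×10⁻⁵ mol.
Photons absorbed: 0.643 × 3.542×10⁻⁵ = 2.278×10⁻⁵ mol.
Φ = 1.123×10⁻⁵ mol / 2.278×10⁻⁵ mol photons = 0.49.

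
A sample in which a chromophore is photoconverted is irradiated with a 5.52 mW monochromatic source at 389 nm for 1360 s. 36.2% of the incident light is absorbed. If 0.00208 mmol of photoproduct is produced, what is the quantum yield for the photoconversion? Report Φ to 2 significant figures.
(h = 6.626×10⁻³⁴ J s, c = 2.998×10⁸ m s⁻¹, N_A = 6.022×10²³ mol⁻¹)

Product: 0.00208 mmol = 2.08×10⁻⁶ mol.
Photon energy at 389 nm: hc/λ = (6.626×10⁻³⁴)(2.998×10⁸)/(389×10⁻⁹) = 5.107×10⁻¹⁹ J.
Energy delivered: (5.52 mW)(1360 s) = 7.507 J.
Photons incident: 7.507 / 5.107×10⁻¹⁹ = 1.470×10¹⁹, i.e. 1.470×10¹⁹/6.022×10²³ = 2.441×10⁻⁵ mol.
Photons absorbed: 0.362 × 2.441×10⁻⁵ = 8.836×10⁻⁶ mol.
Φ = 2.08×10⁻⁶ mol / 8.836×10⁻⁶ mol photons = 0.24.

Φ = 0.24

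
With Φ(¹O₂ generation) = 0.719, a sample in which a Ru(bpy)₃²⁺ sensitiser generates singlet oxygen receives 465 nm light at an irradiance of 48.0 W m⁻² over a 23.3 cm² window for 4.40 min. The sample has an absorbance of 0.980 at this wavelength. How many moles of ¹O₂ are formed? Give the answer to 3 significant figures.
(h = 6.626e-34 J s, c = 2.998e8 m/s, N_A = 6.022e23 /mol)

7.39e-5 mol

Photon energy at 465 nm: hc/λ = (6.626e-34)(2.998e8)/(465e-9) = 4.272e-19 J.
Energy delivered: (48.0 W m⁻²)(23.3e-4 m²)(264 s) = 29.53 J.
Photons incident: 29.53 / 4.272e-19 = 6.912e19, i.e. 6.912e19/6.022e23 = 1.148e-4 mol.
Fraction absorbed: 1 − 10^(−0.980) = 0.8953.
Photons absorbed: 0.8953 × 1.148e-4 = 1.028e-4 mol.
Product: Φ × n_abs = 0.719 × 1.028e-4 = 7.391e-5 mol.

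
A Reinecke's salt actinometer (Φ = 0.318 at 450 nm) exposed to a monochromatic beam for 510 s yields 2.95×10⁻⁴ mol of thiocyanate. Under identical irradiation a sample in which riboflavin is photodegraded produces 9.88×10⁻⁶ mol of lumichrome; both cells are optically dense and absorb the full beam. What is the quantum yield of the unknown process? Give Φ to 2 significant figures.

Photons absorbed by the actinometer: 2.95×10⁻⁴ / 0.318 = 9.277×10⁻⁴ mol.
Φ(unknown) = 9.88×10⁻⁶ / 9.277×10⁻⁴ = 0.011.

Φ = 0.011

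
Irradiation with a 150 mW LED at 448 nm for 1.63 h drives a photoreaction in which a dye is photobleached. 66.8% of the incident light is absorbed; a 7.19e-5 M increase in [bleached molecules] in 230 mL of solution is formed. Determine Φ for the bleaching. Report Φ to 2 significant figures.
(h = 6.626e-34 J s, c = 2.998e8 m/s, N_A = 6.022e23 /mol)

Φ = 0.0075

Product: (7.19e-5 M)(0.23 L) = 1.654e-5 mol.
Photon energy at 448 nm: hc/λ = (6.626e-34)(2.998e8)/(448e-9) = 4.434e-19 J.
Energy delivered: (150 mW)(5868 s) = 880.2 J.
Photons incident: 880.2 / 4.434e-19 = 1.985e21, i.e. 1.985e21/6.022e23 = 0.003296 mol.
Photons absorbed: 0.668 × 0.003296 = 0.002202 mol.
Φ = 1.654e-5 mol / 0.002202 mol photons = 0.0075.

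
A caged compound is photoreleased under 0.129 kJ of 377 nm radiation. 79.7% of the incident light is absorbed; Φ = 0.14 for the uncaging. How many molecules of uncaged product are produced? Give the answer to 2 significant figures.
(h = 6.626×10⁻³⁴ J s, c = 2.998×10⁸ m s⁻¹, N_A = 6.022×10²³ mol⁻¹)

2.7×10¹⁹ molecules

Photon energy at 377 nm: hc/λ = (6.626×10⁻³⁴)(2.998×10⁸)/(377×10⁻⁹) = 5.269×10⁻¹⁹ J.
Incident energy: 0.129 kJ = 129 J.
Photons incident: 129 / 5.269×10⁻¹⁹ = 2.448×10²⁰, i.e. 2.448×10²⁰/6.022×10²³ = 4.065×10⁻⁴ mol.
Photons absorbed: 0.797 × 4.065×10⁻⁴ = 3.240×10⁻⁴ mol.
Product: Φ × n_abs = 0.14 × 3.240×10⁻⁴ = 4.536×10⁻⁵ mol.
As a count: 4.536×10⁻⁵ × 6.022×10²³ = 2.7×10¹⁹.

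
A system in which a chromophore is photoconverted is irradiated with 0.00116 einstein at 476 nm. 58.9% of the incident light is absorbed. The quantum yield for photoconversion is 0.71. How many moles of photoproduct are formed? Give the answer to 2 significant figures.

Photons absorbed: 0.589 × 0.00116 = 6.832×10⁻⁴ mol.
Product: Φ × n_abs = 0.71 × 6.832×10⁻⁴ = 4.851×10⁻⁴ mol.

4.9×10⁻⁴ mol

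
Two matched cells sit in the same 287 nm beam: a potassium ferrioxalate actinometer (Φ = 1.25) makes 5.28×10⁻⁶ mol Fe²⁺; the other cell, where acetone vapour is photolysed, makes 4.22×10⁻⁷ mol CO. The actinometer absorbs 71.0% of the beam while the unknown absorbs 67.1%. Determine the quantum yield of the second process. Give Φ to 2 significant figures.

Φ = 0.11

Photons absorbed by the actinometer: 5.28×10⁻⁶ / 1.25 = 4.224×10⁻⁶ mol.
Incident flux: 4.224×10⁻⁶ / 0.710 = 5.949×10⁻⁶ einstein.
Absorbed by unknown: 0.671 × 5.949×10⁻⁶ = 3.992×10⁻⁶ mol.
Φ(unknown) = 4.22×10⁻⁷ / 3.992×10⁻⁶ = 0.11.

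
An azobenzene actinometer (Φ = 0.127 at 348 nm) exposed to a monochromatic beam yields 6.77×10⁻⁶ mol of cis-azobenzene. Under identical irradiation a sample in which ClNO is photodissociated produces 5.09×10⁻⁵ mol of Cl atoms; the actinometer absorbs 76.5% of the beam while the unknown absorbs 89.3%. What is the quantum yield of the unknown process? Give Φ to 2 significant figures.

Φ = 0.82

Photons absorbed by the actinometer: 6.77×10⁻⁶ / 0.127 = 5.331×10⁻⁵ mol.
Incident flux: 5.331×10⁻⁵ / 0.765 = 6.969×10⁻⁵ einstein.
Absorbed by unknown: 0.893 × 6.969×10⁻⁵ = 6.223×10⁻⁵ mol.
Φ(unknown) = 5.09×10⁻⁵ / 6.223×10⁻⁵ = 0.82.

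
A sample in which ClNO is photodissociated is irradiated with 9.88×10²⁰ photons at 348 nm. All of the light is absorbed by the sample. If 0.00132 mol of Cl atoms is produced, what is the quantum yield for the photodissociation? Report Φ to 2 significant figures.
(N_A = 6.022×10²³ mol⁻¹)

Φ = 0.80

Moles of photons: 9.88×10²⁰ / 6.022×10²³ = 0.001641 mol.
Φ = 0.00132 mol / 0.001641 mol photons = 0.80.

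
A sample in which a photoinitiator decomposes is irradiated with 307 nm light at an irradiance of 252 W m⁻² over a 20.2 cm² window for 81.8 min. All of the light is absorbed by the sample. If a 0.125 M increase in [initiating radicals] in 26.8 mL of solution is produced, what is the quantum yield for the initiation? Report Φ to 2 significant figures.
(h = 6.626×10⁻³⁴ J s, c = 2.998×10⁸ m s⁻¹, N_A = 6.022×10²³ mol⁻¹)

Product: (0.125 M)(0.0268 L) = 0.003350 mol.
Photon energy at 307 nm: hc/λ = (6.626×10⁻³⁴)(2.998×10⁸)/(307×10⁻⁹) = 6.471×10⁻¹⁹ J.
Energy delivered: (252 W m⁻²)(20.2×10⁻⁴ m²)(4908 s) = 2498 J.
Photons incident: 2498 / 6.471×10⁻¹⁹ = 3.860×10²¹, i.e. 3.860×10²¹/6.022×10²³ = 0.006410 mol.
Φ = 0.003350 mol / 0.006410 mol photons = 0.52.

Φ = 0.52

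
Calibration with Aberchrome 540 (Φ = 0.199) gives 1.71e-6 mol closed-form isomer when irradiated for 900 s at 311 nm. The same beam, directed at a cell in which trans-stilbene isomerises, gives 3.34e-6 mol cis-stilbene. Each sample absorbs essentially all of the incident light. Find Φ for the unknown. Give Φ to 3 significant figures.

Photons absorbed by the actinometer: 1.71e-6 / 0.199 = 8.593e-6 mol.
Φ(unknown) = 3.34e-6 / 8.593e-6 = 0.389.

Φ = 0.389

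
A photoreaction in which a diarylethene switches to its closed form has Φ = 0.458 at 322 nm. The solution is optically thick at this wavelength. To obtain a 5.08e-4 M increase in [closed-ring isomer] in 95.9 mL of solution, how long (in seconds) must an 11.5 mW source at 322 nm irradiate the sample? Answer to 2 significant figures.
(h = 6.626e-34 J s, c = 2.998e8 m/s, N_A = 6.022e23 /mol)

Product: (5.08e-4 M)(0.0959 L) = 4.872e-5 mol.
Photons that must be absorbed: 4.872e-5 / 0.458 = 1.064e-4 mol.
Photon energy: hc/λ = 6.169e-19 J; per mole, 3.715e5 J mol⁻¹.
Energy required: 1.064e-4 × 3.715e5 = 39.53 J.
Time: 39.53 J / 0.0115 W = 3400 s.

t ≈ 3400 s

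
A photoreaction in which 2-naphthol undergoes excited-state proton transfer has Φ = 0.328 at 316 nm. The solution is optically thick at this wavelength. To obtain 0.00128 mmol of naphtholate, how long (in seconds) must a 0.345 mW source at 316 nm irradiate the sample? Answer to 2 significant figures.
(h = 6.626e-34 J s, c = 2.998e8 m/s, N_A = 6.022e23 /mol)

Product: 0.00128 mmol = 1.28e-6 mol.
Photons that must be absorbed: 1.28e-6 / 0.328 = 3.902e-6 mol.
Photon energy: hc/λ = 6.286e-19 J; per mole, 3.785e5 J mol⁻¹.
Energy required: 3.902e-6 × 3.785e5 = 1.477 J.
Time: 1.477 J / 0.000345 W = 4300 s.

t ≈ 4300 s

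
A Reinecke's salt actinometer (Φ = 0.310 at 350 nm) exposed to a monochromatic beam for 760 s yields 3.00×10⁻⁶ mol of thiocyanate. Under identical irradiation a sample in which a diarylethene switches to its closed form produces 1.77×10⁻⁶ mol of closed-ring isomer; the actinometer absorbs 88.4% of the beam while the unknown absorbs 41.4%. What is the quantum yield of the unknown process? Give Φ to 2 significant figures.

Φ = 0.39

Photons absorbed by the actinometer: 3.00×10⁻⁶ / 0.310 = 9.677×10⁻⁶ mol.
Incident flux: 9.677×10⁻⁶ / 0.884 = 1.095×10⁻⁵ einstein.
Absorbed by unknown: 0.414 × 1.095×10⁻⁵ = 4.533×10⁻⁶ mol.
Φ(unknown) = 1.77×10⁻⁶ / 4.533×10⁻⁶ = 0.39.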